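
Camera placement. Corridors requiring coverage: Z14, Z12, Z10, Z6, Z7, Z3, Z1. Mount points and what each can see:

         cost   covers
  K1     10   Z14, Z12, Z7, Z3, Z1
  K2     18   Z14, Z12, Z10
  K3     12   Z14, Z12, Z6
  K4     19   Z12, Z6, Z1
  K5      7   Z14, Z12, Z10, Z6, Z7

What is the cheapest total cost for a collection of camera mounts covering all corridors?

17

K1, K5 cover every corridor at cost 10 + 7 = 17.
Any cover uses at least 2 camera mounts; among all covering selections none totals below 17.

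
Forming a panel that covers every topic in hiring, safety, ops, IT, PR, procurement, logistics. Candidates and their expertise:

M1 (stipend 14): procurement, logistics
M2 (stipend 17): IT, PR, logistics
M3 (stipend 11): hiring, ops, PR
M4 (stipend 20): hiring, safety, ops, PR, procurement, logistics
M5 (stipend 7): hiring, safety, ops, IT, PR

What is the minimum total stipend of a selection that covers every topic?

M1, M5 cover every topic at stipend 14 + 7 = 21.
Any cover uses at least 2 members; among all covering selections none totals below 21.

21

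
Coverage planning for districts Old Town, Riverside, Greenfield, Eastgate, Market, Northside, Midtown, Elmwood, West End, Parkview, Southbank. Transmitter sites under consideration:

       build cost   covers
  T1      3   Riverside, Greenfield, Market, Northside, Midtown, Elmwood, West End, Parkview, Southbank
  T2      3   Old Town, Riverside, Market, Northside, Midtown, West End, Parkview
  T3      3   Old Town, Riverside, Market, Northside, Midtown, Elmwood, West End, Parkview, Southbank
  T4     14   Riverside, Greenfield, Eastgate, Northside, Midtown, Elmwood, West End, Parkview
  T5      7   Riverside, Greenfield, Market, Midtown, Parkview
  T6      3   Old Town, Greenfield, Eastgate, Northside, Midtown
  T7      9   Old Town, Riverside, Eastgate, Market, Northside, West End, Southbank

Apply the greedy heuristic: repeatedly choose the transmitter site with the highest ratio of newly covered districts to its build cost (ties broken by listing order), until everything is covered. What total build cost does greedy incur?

6

Pick 1: T1 adds 9 new (Riverside, Greenfield, Market, Northside, Midtown, Elmwood, West End, Parkview, Southbank) at build cost 3 (ratio 9/3).
Pick 2: T6 adds 2 new (Old Town, Eastgate) at build cost 3 (ratio 2/3).
Greedy total build cost: 3 + 3 = 6.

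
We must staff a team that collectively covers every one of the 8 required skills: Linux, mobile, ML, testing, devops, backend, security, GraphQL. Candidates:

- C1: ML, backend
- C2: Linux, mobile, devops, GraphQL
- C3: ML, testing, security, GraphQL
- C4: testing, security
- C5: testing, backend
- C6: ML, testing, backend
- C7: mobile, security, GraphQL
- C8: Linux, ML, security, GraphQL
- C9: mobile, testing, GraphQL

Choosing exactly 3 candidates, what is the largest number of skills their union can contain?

8

Choosing C1, C2, C3 covers {Linux, mobile, ML, testing, devops, backend, security, GraphQL} — 8 skills.
That is all 8 skills.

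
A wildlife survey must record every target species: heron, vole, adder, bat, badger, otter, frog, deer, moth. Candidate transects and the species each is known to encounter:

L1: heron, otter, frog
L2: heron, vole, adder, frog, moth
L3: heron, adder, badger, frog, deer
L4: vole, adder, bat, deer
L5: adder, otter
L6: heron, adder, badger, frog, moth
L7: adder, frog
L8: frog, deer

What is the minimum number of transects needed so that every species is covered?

L1, L4, L6 together cover {heron, vole, adder, bat, badger, otter, frog, deer, moth} — every species.
No 2 of the 8 transects cover everything (all 28 pairs fall short), so 3 is minimum.
Greedy (largest uncovered first) would take L2, L3, L1, L4 — 4 transects — but 3 suffice.

3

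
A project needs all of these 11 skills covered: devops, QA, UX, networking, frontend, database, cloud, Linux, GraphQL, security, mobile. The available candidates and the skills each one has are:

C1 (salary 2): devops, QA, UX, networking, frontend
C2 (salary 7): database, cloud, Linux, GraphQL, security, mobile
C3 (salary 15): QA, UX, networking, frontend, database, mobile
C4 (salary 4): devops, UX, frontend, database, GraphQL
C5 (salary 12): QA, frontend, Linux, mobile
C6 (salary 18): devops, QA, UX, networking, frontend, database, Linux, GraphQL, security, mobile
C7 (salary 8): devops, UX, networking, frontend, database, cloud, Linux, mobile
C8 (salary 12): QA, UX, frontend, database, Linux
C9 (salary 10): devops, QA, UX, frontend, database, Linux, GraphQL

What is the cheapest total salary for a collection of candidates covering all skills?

9

C1, C2 cover every skill at salary 2 + 7 = 9.
Any cover uses at least 2 candidates; among all covering selections none totals below 9.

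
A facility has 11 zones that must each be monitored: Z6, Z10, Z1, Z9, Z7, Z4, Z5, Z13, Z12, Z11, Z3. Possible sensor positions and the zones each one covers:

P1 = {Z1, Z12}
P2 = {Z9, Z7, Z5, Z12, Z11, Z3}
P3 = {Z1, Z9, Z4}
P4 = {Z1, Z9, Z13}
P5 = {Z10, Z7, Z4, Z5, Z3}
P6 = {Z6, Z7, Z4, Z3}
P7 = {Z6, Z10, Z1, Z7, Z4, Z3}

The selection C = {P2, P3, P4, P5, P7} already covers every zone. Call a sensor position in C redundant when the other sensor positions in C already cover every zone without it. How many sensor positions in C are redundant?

Drop P2: Z12, Z11 uncovered — not redundant.
Drop P3: the rest still cover every zone — redundant.
Drop P4: Z13 uncovered — not redundant.
Drop P5: the rest still cover every zone — redundant.
Drop P7: Z6 uncovered — not redundant.
2 redundant: P3, P5.

2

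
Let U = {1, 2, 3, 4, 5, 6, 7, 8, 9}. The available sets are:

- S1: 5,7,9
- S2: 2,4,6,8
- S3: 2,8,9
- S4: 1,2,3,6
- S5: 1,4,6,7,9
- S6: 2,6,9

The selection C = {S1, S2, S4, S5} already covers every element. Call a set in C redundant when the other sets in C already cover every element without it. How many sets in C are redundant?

Drop S1: 5 uncovered — not redundant.
Drop S2: 8 uncovered — not redundant.
Drop S4: 3 uncovered — not redundant.
Drop S5: the rest still cover every element — redundant.
1 redundant: S5.

1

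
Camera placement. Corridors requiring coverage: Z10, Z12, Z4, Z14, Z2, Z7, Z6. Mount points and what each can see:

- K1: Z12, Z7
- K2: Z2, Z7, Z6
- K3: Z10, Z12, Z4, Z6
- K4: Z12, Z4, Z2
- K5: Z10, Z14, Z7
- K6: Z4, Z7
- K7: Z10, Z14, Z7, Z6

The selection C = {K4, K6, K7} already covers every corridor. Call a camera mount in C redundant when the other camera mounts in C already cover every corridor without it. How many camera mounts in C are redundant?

Drop K4: Z12, Z2 uncovered — not redundant.
Drop K6: the rest still cover every corridor — redundant.
Drop K7: Z10, Z14, Z6 uncovered — not redundant.
1 redundant: K6.

1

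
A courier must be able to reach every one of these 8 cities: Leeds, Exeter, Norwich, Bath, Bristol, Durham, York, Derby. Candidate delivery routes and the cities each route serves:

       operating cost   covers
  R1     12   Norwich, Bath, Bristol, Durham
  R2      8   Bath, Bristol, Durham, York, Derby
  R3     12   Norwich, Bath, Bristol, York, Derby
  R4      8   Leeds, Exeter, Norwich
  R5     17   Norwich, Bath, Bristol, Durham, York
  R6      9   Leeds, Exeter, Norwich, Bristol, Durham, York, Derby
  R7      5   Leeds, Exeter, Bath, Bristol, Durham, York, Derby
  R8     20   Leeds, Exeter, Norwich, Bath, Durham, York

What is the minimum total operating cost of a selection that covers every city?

R4, R7 cover every city at operating cost 8 + 5 = 13.
Any cover uses at least 2 routes; among all covering selections none totals below 13.

13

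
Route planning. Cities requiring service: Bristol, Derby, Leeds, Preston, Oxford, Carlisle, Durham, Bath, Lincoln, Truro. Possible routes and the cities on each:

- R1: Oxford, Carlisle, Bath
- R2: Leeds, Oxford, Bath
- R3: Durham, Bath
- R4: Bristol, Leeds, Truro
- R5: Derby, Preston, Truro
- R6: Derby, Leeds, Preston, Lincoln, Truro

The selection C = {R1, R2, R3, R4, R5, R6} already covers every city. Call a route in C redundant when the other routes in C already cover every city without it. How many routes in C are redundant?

2

Drop R1: Carlisle uncovered — not redundant.
Drop R2: the rest still cover every city — redundant.
Drop R3: Durham uncovered — not redundant.
Drop R4: Bristol uncovered — not redundant.
Drop R5: the rest still cover every city — redundant.
Drop R6: Lincoln uncovered — not redundant.
2 redundant: R2, R5.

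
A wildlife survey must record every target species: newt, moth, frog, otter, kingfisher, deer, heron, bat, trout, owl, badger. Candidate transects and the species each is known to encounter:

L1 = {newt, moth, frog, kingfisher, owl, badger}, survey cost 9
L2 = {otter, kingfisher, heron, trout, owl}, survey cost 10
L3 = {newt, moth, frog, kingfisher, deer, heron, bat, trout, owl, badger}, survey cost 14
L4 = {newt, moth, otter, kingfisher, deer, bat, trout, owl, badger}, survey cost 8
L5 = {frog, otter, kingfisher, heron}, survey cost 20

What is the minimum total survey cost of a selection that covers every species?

L3, L4 cover every species at survey cost 14 + 8 = 22.
Any cover uses at least 2 transects; among all covering selections none totals below 22.

22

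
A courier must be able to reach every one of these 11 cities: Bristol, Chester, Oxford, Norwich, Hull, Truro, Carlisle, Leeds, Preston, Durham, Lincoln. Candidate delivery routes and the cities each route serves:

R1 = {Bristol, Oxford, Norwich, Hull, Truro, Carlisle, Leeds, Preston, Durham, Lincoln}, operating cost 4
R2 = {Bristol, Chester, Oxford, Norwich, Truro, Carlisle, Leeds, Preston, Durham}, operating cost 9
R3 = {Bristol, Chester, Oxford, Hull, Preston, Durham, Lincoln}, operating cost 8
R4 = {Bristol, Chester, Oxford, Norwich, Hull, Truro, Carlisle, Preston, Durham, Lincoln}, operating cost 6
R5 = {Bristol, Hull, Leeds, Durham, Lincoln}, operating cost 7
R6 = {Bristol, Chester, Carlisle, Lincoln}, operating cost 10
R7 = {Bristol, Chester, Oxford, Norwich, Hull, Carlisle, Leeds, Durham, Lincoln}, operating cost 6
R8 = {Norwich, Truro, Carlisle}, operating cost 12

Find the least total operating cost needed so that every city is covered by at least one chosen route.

10

R1, R4 cover every city at operating cost 4 + 6 = 10.
Any cover uses at least 2 routes; among all covering selections none totals below 10.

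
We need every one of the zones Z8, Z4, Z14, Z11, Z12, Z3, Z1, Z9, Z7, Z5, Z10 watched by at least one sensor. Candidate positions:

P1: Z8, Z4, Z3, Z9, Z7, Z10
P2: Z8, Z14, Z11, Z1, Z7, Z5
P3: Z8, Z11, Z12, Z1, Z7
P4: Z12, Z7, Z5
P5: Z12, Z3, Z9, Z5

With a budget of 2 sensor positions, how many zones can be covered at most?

Choosing P1, P2 covers {Z8, Z4, Z14, Z11, Z3, Z1, Z9, Z7, Z5, Z10} — 10 zones.
No choice of 2 sensor positions does better; here Z12 is left uncovered.

10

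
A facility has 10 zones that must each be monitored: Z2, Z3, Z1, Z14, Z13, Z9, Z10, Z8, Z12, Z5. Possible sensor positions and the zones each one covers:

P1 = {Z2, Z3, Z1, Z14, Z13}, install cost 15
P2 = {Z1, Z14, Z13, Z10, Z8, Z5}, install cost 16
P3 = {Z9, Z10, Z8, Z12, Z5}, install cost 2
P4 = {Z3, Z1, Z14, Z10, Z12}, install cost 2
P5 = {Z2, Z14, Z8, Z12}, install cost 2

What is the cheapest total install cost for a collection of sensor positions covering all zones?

17

P1, P3 cover every zone at install cost 15 + 2 = 17.
Any cover uses at least 2 sensor positions; among all covering selections none totals below 17.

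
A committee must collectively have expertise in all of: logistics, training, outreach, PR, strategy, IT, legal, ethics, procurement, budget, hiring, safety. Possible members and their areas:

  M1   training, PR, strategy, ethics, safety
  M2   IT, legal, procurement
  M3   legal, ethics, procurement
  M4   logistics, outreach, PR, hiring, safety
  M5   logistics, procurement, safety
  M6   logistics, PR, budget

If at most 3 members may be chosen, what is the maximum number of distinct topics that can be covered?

11

Choosing M1, M2, M4 covers {logistics, training, outreach, PR, strategy, IT, legal, ethics, procurement, hiring, safety} — 11 topics.
No choice of 3 members does better; here budget is left uncovered.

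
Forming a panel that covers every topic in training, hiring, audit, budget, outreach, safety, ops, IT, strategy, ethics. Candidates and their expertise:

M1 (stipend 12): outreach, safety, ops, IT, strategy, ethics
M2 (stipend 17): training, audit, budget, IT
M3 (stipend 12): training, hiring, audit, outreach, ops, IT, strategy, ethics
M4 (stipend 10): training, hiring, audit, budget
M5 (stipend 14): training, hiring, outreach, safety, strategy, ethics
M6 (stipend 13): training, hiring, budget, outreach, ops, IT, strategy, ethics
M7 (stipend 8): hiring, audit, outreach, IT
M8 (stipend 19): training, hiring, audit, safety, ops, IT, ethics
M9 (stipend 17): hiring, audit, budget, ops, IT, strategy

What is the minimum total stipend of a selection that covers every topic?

M1, M4 cover every topic at stipend 12 + 10 = 22.
Any cover uses at least 2 members; among all covering selections none totals below 22.

22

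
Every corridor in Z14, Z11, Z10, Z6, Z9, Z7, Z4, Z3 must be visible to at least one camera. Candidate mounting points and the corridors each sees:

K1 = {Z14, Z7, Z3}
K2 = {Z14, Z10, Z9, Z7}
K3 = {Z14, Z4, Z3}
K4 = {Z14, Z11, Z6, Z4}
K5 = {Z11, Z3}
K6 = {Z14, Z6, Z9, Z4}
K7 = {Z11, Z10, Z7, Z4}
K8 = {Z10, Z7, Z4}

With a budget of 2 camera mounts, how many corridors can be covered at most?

7

Choosing K2, K4 covers {Z14, Z11, Z10, Z6, Z9, Z7, Z4} — 7 corridors.
No choice of 2 camera mounts does better; here Z3 is left uncovered.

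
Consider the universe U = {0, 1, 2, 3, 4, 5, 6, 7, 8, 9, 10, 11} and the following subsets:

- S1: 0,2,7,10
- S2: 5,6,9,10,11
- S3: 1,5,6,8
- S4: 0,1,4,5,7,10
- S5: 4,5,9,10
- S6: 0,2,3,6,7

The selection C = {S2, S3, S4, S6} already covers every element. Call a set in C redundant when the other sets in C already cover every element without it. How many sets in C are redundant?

0

Drop S2: 9, 11 uncovered — not redundant.
Drop S3: 8 uncovered — not redundant.
Drop S4: 4 uncovered — not redundant.
Drop S6: 2, 3 uncovered — not redundant.
None of the sets in C is redundant.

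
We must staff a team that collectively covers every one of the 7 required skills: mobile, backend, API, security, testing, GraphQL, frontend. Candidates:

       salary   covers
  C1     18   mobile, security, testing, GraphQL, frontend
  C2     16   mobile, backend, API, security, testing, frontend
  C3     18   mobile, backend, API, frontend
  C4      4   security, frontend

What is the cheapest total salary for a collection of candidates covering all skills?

C1, C2 cover every skill at salary 18 + 16 = 34.
Any cover uses at least 2 candidates; among all covering selections none totals below 34.

34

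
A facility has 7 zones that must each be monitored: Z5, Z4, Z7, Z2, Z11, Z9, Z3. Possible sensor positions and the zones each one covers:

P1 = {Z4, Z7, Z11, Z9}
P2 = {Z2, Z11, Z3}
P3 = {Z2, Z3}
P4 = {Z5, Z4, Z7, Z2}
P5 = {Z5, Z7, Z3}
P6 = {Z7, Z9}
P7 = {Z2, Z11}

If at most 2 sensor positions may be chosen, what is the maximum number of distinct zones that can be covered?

6

Choosing P1, P2 covers {Z4, Z7, Z2, Z11, Z9, Z3} — 6 zones.
No choice of 2 sensor positions does better; here Z5 is left uncovered.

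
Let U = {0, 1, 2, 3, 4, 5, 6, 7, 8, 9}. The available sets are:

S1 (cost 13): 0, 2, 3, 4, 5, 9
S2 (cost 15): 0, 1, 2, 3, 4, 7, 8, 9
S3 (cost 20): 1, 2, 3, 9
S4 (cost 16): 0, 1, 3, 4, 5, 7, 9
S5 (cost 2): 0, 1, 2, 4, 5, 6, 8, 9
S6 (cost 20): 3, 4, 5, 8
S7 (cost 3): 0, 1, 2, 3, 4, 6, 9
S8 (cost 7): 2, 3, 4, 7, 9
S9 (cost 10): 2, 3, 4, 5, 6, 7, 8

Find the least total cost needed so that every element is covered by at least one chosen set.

S5, S8 cover every element at cost 2 + 7 = 9.
Any cover uses at least 2 sets; among all covering selections none totals below 9.

9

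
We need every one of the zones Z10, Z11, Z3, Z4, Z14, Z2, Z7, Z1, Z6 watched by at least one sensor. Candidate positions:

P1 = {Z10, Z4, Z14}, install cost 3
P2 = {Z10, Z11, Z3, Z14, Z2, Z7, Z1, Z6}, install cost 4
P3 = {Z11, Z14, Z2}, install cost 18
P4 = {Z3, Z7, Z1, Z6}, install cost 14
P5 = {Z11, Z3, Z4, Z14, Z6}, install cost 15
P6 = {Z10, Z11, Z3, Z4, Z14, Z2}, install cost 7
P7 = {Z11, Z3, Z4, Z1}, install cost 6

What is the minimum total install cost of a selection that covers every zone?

7

P1, P2 cover every zone at install cost 3 + 4 = 7.
Any cover uses at least 2 sensor positions; among all covering selections none totals below 7.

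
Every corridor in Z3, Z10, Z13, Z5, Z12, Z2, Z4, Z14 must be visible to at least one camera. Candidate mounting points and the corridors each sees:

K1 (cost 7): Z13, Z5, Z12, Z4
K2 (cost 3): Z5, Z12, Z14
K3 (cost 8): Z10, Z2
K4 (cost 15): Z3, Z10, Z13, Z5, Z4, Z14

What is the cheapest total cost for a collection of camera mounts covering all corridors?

K2, K3, K4 cover every corridor at cost 3 + 8 + 15 = 26.
Any cover uses at least 3 camera mounts; among all covering selections none totals below 26.

26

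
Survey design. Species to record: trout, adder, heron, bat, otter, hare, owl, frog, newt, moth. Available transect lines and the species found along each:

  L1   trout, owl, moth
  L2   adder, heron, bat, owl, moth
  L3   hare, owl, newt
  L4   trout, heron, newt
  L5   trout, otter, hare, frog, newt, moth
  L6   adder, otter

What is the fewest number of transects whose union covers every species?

L2, L5 together cover {trout, adder, heron, bat, otter, hare, owl, frog, newt, moth} — every species.
No single transect contains all 10 species, so 2 is optimal.

2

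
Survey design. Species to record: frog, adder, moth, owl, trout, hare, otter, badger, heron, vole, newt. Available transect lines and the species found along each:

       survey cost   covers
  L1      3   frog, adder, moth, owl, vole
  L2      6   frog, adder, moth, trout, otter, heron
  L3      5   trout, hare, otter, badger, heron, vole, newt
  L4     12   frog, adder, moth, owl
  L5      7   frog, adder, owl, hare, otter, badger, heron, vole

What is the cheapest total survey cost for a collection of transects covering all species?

L1, L3 cover every species at survey cost 3 + 5 = 8.
Any cover uses at least 2 transects; among all covering selections none totals below 8.

8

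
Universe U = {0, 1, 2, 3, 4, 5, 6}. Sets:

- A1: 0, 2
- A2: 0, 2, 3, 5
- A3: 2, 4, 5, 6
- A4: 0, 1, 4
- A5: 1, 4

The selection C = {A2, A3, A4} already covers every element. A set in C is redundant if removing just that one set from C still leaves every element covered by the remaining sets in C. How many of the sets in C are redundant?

Drop A2: 3 uncovered — not redundant.
Drop A3: 6 uncovered — not redundant.
Drop A4: 1 uncovered — not redundant.
None of the sets in C is redundant.

0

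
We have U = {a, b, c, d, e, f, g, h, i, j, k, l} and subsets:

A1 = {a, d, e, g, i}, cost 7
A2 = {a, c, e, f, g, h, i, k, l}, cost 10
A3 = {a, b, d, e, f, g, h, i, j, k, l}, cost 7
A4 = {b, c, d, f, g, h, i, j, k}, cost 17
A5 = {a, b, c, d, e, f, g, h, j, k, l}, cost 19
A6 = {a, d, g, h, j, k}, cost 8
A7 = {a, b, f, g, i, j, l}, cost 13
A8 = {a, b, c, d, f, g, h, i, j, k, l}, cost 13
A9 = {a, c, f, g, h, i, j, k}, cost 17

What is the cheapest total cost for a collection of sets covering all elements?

17

A2, A3 cover every element at cost 10 + 7 = 17.
Any cover uses at least 2 sets; among all covering selections none totals below 17.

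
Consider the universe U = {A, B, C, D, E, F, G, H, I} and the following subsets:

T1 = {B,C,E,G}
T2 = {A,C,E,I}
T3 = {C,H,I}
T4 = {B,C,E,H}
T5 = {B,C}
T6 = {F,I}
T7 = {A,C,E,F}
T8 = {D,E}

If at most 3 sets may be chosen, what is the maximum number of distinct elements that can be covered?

8

Choosing T1, T3, T7 covers {A, B, C, E, F, G, H, I} — 8 elements.
No choice of 3 sets does better; here D is left uncovered.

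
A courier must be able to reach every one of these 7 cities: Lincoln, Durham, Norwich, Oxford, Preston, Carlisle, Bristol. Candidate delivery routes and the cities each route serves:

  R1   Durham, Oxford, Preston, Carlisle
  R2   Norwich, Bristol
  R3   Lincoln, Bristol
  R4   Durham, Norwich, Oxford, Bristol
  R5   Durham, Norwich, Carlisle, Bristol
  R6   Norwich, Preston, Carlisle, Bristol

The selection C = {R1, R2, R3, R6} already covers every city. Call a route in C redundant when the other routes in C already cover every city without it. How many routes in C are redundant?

Drop R1: Durham, Oxford uncovered — not redundant.
Drop R2: the rest still cover every city — redundant.
Drop R3: Lincoln uncovered — not redundant.
Drop R6: the rest still cover every city — redundant.
2 redundant: R2, R6.

2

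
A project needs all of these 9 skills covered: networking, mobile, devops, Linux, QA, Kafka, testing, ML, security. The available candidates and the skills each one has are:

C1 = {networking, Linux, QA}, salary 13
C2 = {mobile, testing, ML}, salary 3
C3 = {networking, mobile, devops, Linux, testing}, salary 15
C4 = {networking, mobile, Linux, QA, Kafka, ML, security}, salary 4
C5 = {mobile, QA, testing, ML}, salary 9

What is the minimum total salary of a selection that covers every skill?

C3, C4 cover every skill at salary 15 + 4 = 19.
Any cover uses at least 2 candidates; among all covering selections none totals below 19.
Greedy by coverage-per-salary would pick C4, C2, C3 for 22 — worse than the optimum 19.

19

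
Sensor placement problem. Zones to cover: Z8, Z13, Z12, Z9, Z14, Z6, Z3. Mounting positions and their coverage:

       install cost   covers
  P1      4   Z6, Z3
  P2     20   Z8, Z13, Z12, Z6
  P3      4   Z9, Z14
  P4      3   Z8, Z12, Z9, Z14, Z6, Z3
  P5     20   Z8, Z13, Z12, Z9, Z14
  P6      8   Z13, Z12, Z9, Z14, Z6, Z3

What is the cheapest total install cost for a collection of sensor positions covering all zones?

P4, P6 cover every zone at install cost 3 + 8 = 11.
Any cover uses at least 2 sensor positions; among all covering selections none totals below 11.

11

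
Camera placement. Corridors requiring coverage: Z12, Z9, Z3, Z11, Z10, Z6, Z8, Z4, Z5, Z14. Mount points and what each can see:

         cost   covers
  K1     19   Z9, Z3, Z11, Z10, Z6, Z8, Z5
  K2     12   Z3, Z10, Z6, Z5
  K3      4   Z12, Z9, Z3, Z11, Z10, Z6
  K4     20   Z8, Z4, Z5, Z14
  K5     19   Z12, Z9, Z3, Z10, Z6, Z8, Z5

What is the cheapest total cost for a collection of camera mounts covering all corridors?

24

K3, K4 cover every corridor at cost 4 + 20 = 24.
Any cover uses at least 2 camera mounts; among all covering selections none totals below 24.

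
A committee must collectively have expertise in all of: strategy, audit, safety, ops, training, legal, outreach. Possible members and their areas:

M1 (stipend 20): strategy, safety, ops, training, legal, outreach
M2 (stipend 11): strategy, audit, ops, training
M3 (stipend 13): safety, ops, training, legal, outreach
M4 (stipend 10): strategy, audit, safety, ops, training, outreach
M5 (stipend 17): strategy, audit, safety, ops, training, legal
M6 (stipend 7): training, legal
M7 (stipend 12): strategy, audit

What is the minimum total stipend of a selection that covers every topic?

M4, M6 cover every topic at stipend 10 + 7 = 17.
Any cover uses at least 2 members; among all covering selections none totals below 17.

17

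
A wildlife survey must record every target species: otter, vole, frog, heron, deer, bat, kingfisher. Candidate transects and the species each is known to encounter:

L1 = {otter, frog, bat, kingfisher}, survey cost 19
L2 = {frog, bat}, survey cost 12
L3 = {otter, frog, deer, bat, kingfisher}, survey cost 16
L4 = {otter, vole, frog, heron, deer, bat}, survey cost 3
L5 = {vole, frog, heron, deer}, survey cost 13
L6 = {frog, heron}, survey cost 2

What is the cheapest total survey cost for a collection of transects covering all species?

L3, L4 cover every species at survey cost 16 + 3 = 19.
Any cover uses at least 2 transects; among all covering selections none totals below 19.

19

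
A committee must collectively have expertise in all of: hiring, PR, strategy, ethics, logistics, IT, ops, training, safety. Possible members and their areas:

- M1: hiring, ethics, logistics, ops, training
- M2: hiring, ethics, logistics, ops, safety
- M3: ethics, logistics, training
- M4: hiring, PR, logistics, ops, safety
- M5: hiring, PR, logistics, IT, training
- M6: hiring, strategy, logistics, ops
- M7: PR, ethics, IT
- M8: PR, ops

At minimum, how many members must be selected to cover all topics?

3

M2, M5, M6 together cover {hiring, PR, strategy, ethics, logistics, IT, ops, training, safety} — every topic.
No 2 of the 8 members cover everything (all 28 pairs fall short), so 3 is minimum.
Greedy (largest uncovered first) would take M1, M4, M5, M6 — 4 members — but 3 suffice.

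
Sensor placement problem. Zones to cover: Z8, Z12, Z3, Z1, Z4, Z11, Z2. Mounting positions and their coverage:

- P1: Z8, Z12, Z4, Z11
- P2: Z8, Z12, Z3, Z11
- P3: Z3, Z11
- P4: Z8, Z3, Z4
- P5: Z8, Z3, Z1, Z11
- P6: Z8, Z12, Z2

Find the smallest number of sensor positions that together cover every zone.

P1, P5, P6 together cover {Z8, Z12, Z3, Z1, Z4, Z11, Z2} — every zone.
No 2 of the 6 sensor positions cover everything (all 15 pairs fall short), so 3 is minimum.

3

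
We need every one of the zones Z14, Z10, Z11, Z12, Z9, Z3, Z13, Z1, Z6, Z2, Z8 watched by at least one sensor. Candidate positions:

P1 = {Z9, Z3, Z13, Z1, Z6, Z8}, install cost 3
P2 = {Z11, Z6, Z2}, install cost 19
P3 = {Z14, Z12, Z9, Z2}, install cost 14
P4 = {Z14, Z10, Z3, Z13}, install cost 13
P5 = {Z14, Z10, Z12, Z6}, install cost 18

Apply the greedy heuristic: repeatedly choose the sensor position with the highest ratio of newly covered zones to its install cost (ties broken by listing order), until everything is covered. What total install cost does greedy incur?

49

Pick 1: P1 adds 6 new (Z9, Z3, Z13, Z1, Z6, Z8) at install cost 3 (ratio 6/3).
Pick 2: P3 adds 3 new (Z14, Z12, Z2) at install cost 14 (ratio 3/14).
Pick 3: P4 adds 1 new (Z10) at install cost 13 (ratio 1/13).
Pick 4: P2 adds 1 new (Z11) at install cost 19 (ratio 1/19).
Greedy total install cost: 3 + 14 + 13 + 19 = 49. (The true optimum is 40, so greedy overshoots here.)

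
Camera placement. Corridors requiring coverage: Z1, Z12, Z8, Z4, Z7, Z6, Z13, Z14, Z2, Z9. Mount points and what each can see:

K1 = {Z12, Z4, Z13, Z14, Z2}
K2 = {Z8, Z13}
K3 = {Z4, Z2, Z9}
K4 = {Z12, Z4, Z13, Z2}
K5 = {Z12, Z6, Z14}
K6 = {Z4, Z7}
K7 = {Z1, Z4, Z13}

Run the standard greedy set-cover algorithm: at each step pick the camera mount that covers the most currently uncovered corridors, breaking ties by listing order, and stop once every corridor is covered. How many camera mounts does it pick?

Pick 1: K1 covers 5 new corridors (Z12, Z4, Z13, Z14, Z2).
Pick 2: K2 covers 1 new corridors (Z8).
Pick 3: K3 covers 1 new corridors (Z9).
Pick 4: K5 covers 1 new corridors (Z6).
Pick 5: K6 covers 1 new corridors (Z7).
Pick 6: K7 covers 1 new corridors (Z1).
Greedy uses 6 camera mounts. (The true minimum is 5.)

6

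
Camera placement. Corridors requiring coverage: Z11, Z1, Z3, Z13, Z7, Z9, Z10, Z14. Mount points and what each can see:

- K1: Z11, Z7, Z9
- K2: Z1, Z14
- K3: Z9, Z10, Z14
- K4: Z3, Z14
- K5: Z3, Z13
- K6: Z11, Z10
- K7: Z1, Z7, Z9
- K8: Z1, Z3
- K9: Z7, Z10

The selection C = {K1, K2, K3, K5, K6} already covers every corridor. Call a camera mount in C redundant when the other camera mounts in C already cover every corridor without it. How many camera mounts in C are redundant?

2

Drop K1: Z7 uncovered — not redundant.
Drop K2: Z1 uncovered — not redundant.
Drop K3: the rest still cover every corridor — redundant.
Drop K5: Z3, Z13 uncovered — not redundant.
Drop K6: the rest still cover every corridor — redundant.
2 redundant: K3, K6.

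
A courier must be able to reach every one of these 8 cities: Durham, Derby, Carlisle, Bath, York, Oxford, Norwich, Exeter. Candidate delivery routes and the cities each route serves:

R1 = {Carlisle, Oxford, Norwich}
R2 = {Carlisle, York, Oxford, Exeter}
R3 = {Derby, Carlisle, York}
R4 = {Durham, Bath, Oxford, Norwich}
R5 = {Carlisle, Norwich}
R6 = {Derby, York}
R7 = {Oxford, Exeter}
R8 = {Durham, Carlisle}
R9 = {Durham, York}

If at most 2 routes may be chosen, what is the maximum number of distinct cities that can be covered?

Choosing R2, R4 covers {Durham, Carlisle, Bath, York, Oxford, Norwich, Exeter} — 7 cities.
No choice of 2 routes does better; here Derby is left uncovered.

7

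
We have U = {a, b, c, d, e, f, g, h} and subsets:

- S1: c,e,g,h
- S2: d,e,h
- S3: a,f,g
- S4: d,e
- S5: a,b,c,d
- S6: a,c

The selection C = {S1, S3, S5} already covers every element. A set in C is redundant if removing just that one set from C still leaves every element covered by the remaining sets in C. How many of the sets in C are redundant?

Drop S1: e, h uncovered — not redundant.
Drop S3: f uncovered — not redundant.
Drop S5: b, d uncovered — not redundant.
None of the sets in C is redundant.

0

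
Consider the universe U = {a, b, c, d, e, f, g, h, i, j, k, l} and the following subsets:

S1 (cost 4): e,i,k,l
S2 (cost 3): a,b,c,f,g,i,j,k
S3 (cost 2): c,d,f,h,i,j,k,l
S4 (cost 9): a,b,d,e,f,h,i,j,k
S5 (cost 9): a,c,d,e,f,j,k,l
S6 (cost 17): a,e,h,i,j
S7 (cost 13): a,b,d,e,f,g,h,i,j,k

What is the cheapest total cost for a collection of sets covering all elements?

S1, S2, S3 cover every element at cost 4 + 3 + 2 = 9.
Any cover uses at least 2 sets; among all covering selections none totals below 9.

9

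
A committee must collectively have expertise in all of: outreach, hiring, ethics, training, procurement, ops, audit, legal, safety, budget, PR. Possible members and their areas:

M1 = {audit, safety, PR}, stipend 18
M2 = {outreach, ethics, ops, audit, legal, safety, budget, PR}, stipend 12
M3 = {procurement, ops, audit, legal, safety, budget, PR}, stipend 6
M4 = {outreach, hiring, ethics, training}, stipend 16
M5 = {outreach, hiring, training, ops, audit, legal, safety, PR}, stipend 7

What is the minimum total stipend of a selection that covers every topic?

M3, M4 cover every topic at stipend 6 + 16 = 22.
Any cover uses at least 2 members; among all covering selections none totals below 22.

22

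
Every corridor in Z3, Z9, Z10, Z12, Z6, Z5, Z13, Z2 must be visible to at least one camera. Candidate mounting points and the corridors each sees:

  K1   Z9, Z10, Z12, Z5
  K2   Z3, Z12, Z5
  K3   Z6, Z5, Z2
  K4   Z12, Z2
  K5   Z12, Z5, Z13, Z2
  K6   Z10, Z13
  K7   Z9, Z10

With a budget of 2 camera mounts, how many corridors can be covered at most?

6

Choosing K1, K3 covers {Z9, Z10, Z12, Z6, Z5, Z2} — 6 corridors.
No choice of 2 camera mounts does better; here Z3, Z13 are left uncovered.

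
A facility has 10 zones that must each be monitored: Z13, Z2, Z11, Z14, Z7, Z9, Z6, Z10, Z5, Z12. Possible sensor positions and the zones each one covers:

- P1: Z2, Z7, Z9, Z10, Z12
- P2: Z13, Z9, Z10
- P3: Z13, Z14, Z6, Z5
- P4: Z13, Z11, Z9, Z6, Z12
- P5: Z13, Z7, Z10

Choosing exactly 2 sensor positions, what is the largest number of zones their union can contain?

9

Choosing P1, P3 covers {Z13, Z2, Z14, Z7, Z9, Z6, Z10, Z5, Z12} — 9 zones.
No choice of 2 sensor positions does better; here Z11 is left uncovered.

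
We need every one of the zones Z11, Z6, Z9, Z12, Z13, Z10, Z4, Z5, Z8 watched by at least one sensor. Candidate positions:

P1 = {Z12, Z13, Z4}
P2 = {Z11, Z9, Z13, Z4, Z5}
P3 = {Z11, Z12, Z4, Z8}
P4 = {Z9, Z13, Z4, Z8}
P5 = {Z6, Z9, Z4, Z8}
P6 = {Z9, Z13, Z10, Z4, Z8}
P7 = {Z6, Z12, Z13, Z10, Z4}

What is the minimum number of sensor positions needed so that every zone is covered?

3

P2, P3, P7 together cover {Z11, Z6, Z9, Z12, Z13, Z10, Z4, Z5, Z8} — every zone.
No 2 of the 7 sensor positions cover everything (all 21 pairs fall short), so 3 is minimum.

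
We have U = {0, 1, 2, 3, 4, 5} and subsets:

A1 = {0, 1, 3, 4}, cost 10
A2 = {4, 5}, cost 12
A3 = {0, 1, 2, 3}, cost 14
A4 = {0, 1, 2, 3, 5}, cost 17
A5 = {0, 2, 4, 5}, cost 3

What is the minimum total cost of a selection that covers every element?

13

A1, A5 cover every element at cost 10 + 3 = 13.
Any cover uses at least 2 sets; among all covering selections none totals below 13.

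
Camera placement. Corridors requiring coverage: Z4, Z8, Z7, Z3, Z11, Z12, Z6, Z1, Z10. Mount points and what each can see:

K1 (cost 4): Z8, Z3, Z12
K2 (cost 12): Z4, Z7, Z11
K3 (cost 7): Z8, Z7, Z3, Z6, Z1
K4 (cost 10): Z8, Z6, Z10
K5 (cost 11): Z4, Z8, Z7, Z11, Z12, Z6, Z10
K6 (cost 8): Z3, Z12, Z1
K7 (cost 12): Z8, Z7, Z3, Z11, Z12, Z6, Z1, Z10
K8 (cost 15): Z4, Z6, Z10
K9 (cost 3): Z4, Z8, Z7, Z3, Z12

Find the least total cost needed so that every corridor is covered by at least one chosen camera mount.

K7, K9 cover every corridor at cost 12 + 3 = 15.
Any cover uses at least 2 camera mounts; among all covering selections none totals below 15.

15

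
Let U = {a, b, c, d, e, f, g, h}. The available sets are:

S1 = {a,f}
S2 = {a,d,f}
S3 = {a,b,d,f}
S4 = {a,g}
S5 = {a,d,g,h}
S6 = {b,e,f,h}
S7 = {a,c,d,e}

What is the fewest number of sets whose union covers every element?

3

S3, S5, S7 together cover {a, b, c, d, e, f, g, h} — every element.
No 2 of the 7 sets cover everything (all 21 pairs fall short), so 3 is minimum.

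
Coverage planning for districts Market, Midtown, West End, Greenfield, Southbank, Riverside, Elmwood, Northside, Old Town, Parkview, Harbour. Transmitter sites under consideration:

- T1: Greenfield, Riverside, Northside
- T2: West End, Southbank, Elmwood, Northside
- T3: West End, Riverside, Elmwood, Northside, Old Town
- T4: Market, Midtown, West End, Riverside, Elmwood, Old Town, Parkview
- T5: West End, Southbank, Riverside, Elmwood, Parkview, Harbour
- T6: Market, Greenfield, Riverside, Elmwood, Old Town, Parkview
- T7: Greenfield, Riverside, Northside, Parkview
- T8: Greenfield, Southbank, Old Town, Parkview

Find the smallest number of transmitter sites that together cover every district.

T1, T4, T5 together cover {Market, Midtown, West End, Greenfield, Southbank, Riverside, Elmwood, Northside, Old Town, Parkview, Harbour} — every district.
No 2 of the 8 transmitter sites cover everything (all 28 pairs fall short), so 3 is minimum.

3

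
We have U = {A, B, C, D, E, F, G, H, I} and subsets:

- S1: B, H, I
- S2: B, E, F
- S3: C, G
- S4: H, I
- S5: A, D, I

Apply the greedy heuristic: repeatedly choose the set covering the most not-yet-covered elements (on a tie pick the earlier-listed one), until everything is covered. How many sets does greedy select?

4

Pick 1: S1 covers 3 new elements (B, H, I).
Pick 2: S2 covers 2 new elements (E, F).
Pick 3: S3 covers 2 new elements (C, G).
Pick 4: S5 covers 2 new elements (A, D).
Greedy uses 4 sets.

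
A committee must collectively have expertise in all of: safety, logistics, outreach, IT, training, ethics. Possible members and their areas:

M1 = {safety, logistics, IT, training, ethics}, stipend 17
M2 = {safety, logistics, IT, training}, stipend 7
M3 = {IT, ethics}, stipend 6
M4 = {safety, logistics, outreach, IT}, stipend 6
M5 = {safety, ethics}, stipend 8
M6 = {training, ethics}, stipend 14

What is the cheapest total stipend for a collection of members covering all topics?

M2, M3, M4 cover every topic at stipend 7 + 6 + 6 = 19.
Any cover uses at least 2 members; among all covering selections none totals below 19.

19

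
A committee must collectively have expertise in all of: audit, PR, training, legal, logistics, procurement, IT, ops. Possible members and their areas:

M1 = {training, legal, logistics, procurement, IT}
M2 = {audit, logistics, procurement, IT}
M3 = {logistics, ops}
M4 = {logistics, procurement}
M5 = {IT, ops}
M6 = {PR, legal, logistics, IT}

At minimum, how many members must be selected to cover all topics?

4

M1, M2, M3, M6 together cover {audit, PR, training, legal, logistics, procurement, IT, ops} — every topic.
No 3 of the 6 members cover everything (all 20 triples fall short), so 4 is minimum.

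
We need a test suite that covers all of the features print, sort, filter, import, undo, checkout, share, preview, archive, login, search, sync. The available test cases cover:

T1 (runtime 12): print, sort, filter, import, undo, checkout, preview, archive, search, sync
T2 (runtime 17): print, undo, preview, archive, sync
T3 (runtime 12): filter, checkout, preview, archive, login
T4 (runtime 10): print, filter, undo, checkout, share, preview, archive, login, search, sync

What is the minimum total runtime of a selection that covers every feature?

T1, T4 cover every feature at runtime 12 + 10 = 22.
Any cover uses at least 2 test cases; among all covering selections none totals below 22.

22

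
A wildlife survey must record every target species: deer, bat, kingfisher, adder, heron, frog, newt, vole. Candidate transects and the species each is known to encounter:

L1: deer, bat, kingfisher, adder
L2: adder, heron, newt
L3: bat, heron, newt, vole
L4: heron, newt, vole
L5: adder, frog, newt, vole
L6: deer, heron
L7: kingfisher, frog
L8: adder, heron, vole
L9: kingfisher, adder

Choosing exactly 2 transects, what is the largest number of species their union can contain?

Choosing L1, L3 covers {deer, bat, kingfisher, adder, heron, newt, vole} — 7 species.
No choice of 2 transects does better; here frog is left uncovered.

7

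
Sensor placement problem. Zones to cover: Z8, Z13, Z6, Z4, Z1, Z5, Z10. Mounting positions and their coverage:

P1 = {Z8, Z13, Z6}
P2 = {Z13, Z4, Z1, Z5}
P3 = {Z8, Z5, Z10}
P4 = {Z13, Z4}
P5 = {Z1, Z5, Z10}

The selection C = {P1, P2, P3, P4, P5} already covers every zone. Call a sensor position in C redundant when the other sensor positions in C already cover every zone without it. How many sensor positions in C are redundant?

4

Drop P1: Z6 uncovered — not redundant.
Drop P2: the rest still cover every zone — redundant.
Drop P3: the rest still cover every zone — redundant.
Drop P4: the rest still cover every zone — redundant.
Drop P5: the rest still cover every zone — redundant.
4 redundant: P2, P3, P4, P5.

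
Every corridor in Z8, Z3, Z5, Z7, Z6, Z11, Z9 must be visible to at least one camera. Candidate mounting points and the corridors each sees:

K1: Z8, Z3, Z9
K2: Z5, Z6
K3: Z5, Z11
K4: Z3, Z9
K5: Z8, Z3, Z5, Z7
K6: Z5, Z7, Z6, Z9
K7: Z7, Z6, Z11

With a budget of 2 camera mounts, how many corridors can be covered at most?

Choosing K1, K6 covers {Z8, Z3, Z5, Z7, Z6, Z9} — 6 corridors.
No choice of 2 camera mounts does better; here Z11 is left uncovered.

6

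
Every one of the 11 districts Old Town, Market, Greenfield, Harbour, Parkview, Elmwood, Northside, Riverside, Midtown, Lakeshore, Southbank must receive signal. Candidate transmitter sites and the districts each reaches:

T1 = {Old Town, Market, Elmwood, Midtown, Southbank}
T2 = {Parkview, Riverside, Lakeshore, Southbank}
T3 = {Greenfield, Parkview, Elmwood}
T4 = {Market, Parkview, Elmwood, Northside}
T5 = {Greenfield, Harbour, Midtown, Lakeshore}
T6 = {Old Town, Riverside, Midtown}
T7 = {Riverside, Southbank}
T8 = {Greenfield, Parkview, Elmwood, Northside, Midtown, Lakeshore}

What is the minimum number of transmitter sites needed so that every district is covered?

T1, T2, T4, T5 together cover {Old Town, Market, Greenfield, Harbour, Parkview, Elmwood, Northside, Riverside, Midtown, Lakeshore, Southbank} — every district.
No 3 of the 8 transmitter sites cover everything (all 56 triples fall short), so 4 is minimum.

4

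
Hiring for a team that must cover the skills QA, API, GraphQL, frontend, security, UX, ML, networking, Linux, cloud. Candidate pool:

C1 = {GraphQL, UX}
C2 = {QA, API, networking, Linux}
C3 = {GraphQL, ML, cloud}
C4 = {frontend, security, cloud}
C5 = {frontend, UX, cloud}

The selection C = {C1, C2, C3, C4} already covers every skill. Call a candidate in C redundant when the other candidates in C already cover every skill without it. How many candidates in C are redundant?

Drop C1: UX uncovered — not redundant.
Drop C2: QA, API, networking, Linux uncovered — not redundant.
Drop C3: ML uncovered — not redundant.
Drop C4: frontend, security uncovered — not redundant.
None of the candidates in C is redundant.

0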